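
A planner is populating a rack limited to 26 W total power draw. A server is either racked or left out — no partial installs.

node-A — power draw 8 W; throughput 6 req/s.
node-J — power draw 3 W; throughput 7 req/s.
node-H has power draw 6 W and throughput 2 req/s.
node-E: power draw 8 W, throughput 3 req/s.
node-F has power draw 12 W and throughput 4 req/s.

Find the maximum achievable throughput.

node-A + node-J + node-F: power draw 8 + 3 + 12 = 23 ≤ 26, throughput 6 + 7 + 4 = 17.
node-A + node-J + node-H + node-E: power draw 8 + 3 + 6 + 8 = 25 ≤ 26, throughput 6 + 7 + 2 + 3 = 18.
Best is node-A, node-J, node-H, and node-E with total throughput 18.

18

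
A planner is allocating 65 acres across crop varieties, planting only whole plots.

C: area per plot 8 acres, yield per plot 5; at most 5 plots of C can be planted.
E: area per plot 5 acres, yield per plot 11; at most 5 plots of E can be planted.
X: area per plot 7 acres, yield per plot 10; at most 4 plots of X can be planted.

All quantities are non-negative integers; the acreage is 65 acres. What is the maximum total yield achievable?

100

Take 1×C, 5×E, and 4×X: area 61 ≤ 65, yield 1·5 + 5·11 + 4·10 = 100.
E has the best ratio (11/5) and is taken to its limit of 5; remaining capacity is filled optimally with the others.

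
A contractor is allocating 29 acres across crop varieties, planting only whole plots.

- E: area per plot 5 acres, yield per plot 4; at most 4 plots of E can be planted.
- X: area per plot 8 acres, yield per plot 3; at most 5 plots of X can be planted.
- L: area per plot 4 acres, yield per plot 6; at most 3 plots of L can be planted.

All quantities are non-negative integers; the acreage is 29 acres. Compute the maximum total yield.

3×E and 3×L: area 27 ≤ 29, yield 3·4 + 3·6 = 30.
4×E and 2×L: area 28 ≤ 29, yield 4·4 + 2·6 = 28.
Best is 30.

30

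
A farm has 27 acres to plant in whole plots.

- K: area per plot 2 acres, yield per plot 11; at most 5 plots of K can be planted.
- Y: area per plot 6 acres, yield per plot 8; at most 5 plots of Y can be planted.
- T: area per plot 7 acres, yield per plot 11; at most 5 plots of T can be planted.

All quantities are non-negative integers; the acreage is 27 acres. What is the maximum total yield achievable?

77

This is a bounded integer knapsack.
Take 5×K and 2×T: area 24 ≤ 27, yield 5·11 + 2·11 = 77.
K has the best ratio (11/2) and is taken to its limit of 5; remaining capacity is filled optimally with the others.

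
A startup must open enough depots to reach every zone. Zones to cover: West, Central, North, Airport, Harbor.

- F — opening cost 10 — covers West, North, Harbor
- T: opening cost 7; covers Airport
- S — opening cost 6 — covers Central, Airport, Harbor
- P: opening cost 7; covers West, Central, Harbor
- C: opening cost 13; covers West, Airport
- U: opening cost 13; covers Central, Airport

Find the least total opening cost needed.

16

Choose F and S: together they cover West, Central, North, Airport, Harbor — every zone.
Total opening cost: 10 + 6 = 16.
No cover costs less than 16.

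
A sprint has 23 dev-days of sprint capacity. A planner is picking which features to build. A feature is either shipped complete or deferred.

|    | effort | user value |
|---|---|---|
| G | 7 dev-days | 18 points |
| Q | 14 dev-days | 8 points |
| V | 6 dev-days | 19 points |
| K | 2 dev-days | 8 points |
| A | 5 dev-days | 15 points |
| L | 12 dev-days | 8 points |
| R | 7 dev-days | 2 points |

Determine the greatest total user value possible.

60

Allowing fractional choices, the relaxed optimum would be about 62.0, but features are indivisible.
G + V + K + A: effort 7 + 6 + 2 + 5 = 20 ≤ 23, user value 18 + 19 + 8 + 15 = 60.
G + V + A: effort 7 + 6 + 5 = 18 ≤ 23, user value 18 + 19 + 15 = 52.
Best is G, V, K, and A with total user value 60.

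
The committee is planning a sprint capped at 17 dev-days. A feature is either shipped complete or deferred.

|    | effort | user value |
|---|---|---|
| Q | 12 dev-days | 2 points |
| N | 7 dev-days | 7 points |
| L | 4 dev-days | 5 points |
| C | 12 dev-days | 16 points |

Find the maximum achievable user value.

Take L and C: effort 4 + 12 = 16 ≤ 17, user value 5 + 16 = 21.
No other feasible combination does better.

21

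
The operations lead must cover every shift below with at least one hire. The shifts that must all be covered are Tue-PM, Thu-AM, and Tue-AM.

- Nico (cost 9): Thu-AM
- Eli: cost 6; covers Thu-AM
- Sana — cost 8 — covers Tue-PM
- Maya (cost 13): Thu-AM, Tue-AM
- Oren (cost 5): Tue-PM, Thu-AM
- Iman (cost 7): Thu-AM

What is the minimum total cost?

Choose Maya and Oren: together they cover Tue-PM, Thu-AM, Tue-AM — every shift.
Total cost: 13 + 5 = 18.
No cover costs less than 18.

18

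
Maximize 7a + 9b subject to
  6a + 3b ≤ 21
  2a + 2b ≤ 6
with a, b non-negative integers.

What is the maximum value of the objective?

27

(a,b)=(0,3): 6·0+3·3=9≤21, 2·0+2·3=6≤6, objective 27.
(a,b)=(1,2): 6·1+3·2=12≤21, 2·1+2·2=6≤6, objective 25.
(a,b)=(0,2): 6·0+3·2=6≤21, 2·0+2·2=4≤6, objective 18.
The best lattice point is (0,3), giving 27.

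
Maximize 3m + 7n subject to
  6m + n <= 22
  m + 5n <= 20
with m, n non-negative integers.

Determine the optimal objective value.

30

(m,n)=(3,3) is feasible, giving 30.
(m,n)=(2,3) is feasible, giving 27.
(m,n)=(3,2) is feasible, giving 23.
(m,n)=(2,2) is feasible, giving 20.
Maximum is 30 at (m,n)=(3,3).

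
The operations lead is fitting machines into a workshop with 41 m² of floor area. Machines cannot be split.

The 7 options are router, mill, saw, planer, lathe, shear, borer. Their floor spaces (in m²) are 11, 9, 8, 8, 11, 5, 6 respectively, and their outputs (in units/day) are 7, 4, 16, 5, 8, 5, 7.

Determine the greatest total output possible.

43

Take router, saw, lathe, shear, and borer: floor space 11 + 8 + 11 + 5 + 6 = 41 ≤ 41, output 7 + 16 + 8 + 5 + 7 = 43.
No other feasible combination does better.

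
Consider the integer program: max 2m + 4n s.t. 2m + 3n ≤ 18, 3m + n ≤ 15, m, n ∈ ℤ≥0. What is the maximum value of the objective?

(m,n)=(0,6): 2·0+3·6=18≤18, 3·0+1·6=6≤15, objective 24.
(m,n)=(1,5): 2·1+3·5=17≤18, 3·1+1·5=8≤15, objective 22.
Maximum is 24 at (m,n)=(0,6).

24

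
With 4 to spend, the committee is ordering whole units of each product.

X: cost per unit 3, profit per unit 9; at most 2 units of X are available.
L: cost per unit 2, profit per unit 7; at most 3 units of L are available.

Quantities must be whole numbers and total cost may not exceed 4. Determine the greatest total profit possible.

14

1×X: cost 3 ≤ 4, profit 1·9 = 9.
2×L: cost 4 ≤ 4, profit 2·7 = 14.
Best is 14.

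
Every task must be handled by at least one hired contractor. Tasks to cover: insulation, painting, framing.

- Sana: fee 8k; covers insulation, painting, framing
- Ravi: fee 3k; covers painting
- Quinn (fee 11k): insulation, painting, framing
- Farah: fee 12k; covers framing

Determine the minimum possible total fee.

This is a weighted set-cover instance.
Sana alone covers insulation, painting, framing — every task.
Total fee: 8.
No cover costs less than 8.

8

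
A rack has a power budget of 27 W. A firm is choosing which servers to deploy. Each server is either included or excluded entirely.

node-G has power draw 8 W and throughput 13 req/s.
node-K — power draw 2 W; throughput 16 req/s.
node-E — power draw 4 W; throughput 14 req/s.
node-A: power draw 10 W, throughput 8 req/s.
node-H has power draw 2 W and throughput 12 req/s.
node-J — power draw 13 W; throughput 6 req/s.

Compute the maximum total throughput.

node-G + node-K + node-E + node-A: power draw 8 + 2 + 4 + 10 = 24 ≤ 27, throughput 13 + 16 + 14 + 8 = 51.
node-G + node-K + node-E + node-H: power draw 8 + 2 + 4 + 2 = 16 ≤ 27, throughput 13 + 16 + 14 + 12 = 55.
node-G + node-K + node-E + node-A + node-H: power draw 8 + 2 + 4 + 10 + 2 = 26 ≤ 27, throughput 13 + 16 + 14 + 8 + 12 = 63.
Best is node-G, node-K, node-E, node-A, and node-H with total throughput 63.

63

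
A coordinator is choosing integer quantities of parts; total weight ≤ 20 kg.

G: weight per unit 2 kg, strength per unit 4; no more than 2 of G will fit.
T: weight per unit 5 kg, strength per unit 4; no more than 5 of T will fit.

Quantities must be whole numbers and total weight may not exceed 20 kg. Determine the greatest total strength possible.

20

Take 2×G and 3×T: weight 19 ≤ 20, strength 2·4 + 3·4 = 20.
G has the best ratio (4/2) and is taken to its limit of 2; remaining capacity is filled optimally with the others.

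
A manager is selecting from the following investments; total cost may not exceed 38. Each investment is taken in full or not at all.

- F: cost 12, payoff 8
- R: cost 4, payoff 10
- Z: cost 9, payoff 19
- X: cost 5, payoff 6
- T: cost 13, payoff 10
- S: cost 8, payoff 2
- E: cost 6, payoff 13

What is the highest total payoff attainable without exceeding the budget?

Allowing fractional choices, the relaxed optimum would be about 58.7, but investments are indivisible.
R + Z + X + T + E: cost 4 + 9 + 5 + 13 + 6 = 37 ≤ 38, payoff 10 + 19 + 6 + 10 + 13 = 58.
F + R + Z + X + E: cost 12 + 4 + 9 + 5 + 6 = 36 ≤ 38, payoff 8 + 10 + 19 + 6 + 13 = 56.
Best is R, Z, X, T, and E with total payoff 58.

58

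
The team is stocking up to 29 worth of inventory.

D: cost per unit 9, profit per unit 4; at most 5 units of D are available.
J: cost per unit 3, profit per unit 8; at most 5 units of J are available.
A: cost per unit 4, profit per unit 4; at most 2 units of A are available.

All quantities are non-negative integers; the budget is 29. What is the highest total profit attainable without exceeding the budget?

48

J has the best ratio (8/3); taking only J gives at most 5×8 = 40 (stopped by the supply cap of 5).
Mixing does better — 5×J and 2×A: cost 23 ≤ 29, profit 5·8 + 2·4 = 48.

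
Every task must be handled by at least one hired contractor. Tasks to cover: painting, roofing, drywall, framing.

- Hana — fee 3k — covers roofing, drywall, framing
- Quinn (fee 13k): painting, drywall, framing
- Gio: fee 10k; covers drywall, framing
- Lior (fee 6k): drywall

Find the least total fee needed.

This is an integer covering problem.
Choose Hana and Quinn: together they cover painting, roofing, drywall, framing — every task.
Total fee: 3 + 13 = 16.
No cover costs less than 16.

16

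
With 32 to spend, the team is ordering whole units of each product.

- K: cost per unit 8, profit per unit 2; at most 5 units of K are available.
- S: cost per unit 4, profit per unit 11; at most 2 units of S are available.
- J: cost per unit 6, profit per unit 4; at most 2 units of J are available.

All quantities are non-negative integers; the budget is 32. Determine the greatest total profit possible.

32

Take 1×K, 2×S, and 2×J: cost 28 ≤ 32, profit 1·2 + 2·11 + 2·4 = 32.
S has the best ratio (11/4) and is taken to its limit of 2; remaining capacity is filled optimally with the others.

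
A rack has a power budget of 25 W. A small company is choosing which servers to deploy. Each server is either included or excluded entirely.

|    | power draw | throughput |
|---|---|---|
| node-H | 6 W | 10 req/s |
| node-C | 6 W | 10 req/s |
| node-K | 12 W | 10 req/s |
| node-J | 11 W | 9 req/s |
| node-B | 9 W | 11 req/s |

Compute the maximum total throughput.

31

Treat it as a binary knapsack problem.
Allowing fractional choices, the relaxed optimum would be about 34.3, but servers are indivisible.
node-H + node-C + node-J: power draw 6 + 6 + 11 = 23 ≤ 25, throughput 10 + 10 + 9 = 29.
node-H + node-C + node-B: power draw 6 + 6 + 9 = 21 ≤ 25, throughput 10 + 10 + 11 = 31.
node-H + node-C + node-K: power draw 6 + 6 + 12 = 24 ≤ 25, throughput 10 + 10 + 10 = 30.
Best is node-H, node-C, and node-B with total throughput 31.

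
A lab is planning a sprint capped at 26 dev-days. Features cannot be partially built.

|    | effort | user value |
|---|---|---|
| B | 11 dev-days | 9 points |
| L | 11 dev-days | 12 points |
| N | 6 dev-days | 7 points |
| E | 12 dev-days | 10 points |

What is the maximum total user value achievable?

22

This is an integer program with binary decision variables.
Allowing fractional choices, the relaxed optimum would be about 26.5, but features are indivisible.
L + E: effort 11 + 12 = 23 ≤ 26, user value 12 + 10 = 22.
B + L: effort 11 + 11 = 22 ≤ 26, user value 9 + 12 = 21.
Best is L and E with total user value 22.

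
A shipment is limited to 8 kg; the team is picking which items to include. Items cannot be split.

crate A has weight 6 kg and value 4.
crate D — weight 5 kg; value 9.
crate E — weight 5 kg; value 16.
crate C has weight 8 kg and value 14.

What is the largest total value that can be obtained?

Take crate E: weight 5 ≤ 8, value 16.
No other feasible combination does better.

16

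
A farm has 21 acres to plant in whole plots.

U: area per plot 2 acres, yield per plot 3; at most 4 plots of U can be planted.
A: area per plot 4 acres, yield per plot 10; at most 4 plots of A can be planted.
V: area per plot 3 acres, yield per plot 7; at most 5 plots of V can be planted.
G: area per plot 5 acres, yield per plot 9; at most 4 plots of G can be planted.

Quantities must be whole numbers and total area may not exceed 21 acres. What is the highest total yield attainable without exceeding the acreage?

51

3×A and 3×V: area 21 ≤ 21, yield 3·10 + 3·7 = 51.
1×U, 4×A, and 1×V: area 21 ≤ 21, yield 1·3 + 4·10 + 1·7 = 50.
Best is 51.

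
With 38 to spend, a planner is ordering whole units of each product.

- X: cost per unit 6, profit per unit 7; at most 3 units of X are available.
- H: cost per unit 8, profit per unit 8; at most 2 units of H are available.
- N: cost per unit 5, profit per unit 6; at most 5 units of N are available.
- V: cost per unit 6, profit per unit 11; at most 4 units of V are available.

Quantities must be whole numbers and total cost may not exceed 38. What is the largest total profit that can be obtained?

59

V has the best ratio (11/6); taking only V gives at most 4×11 = 44 (stopped by the supply cap of 4).
Mixing does better — 1×X, 1×H, and 4×V: cost 38 ≤ 38, profit 1·7 + 1·8 + 4·11 = 59.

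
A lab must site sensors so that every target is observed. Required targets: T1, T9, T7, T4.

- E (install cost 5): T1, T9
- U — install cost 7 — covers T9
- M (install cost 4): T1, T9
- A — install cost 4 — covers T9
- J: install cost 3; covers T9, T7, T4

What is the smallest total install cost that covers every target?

7

Choose M and J: together they cover T1, T9, T7, T4 — every target.
Total install cost: 4 + 3 = 7.
No cover costs less than 7.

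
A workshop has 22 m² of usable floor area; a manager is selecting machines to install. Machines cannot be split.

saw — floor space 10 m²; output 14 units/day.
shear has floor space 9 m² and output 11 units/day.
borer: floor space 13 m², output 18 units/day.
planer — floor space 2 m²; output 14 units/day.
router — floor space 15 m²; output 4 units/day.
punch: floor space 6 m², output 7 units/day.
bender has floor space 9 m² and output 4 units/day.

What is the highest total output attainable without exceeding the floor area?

39

Take saw, shear, and planer: floor space 10 + 9 + 2 = 21 ≤ 22, output 14 + 11 + 14 = 39.
No feasible combination exceeds this.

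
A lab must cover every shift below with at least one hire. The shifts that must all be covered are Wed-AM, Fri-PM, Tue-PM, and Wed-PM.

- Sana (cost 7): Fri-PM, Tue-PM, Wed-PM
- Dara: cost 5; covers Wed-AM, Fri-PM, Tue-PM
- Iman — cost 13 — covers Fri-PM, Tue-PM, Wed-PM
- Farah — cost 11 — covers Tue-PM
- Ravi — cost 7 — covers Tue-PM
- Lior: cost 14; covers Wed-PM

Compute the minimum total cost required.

12

This is an integer covering problem.
Choose Sana and Dara: together they cover Wed-AM, Fri-PM, Tue-PM, Wed-PM — every shift.
Total cost: 7 + 5 = 12.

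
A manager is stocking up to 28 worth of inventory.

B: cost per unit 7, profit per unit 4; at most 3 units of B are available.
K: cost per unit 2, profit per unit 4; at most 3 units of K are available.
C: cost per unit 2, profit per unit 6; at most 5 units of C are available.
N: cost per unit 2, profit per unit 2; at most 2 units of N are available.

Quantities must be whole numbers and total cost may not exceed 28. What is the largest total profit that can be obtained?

50

C has the best ratio (6/2); taking only C gives at most 5×6 = 30 (stopped by the supply cap of 5).
Mixing does better — 1×B, 3×K, 5×C, and 2×N: cost 27 ≤ 28, profit 1·4 + 3·4 + 5·6 + 2·2 = 50.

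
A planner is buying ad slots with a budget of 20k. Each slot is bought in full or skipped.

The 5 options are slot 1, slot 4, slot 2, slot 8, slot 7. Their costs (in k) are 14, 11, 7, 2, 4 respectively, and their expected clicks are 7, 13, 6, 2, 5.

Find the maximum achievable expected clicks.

21

Allowing fractional choices, the relaxed optimum would be about 22.6, but ad slots are indivisible.
slot 4 + slot 2 + slot 8: cost 11 + 7 + 2 = 20 ≤ 20, expected clicks 13 + 6 + 2 = 21.
slot 4 + slot 8 + slot 7: cost 11 + 2 + 4 = 17 ≤ 20, expected clicks 13 + 2 + 5 = 20.
slot 4 + slot 2: cost 11 + 7 = 18 ≤ 20, expected clicks 13 + 6 = 19.
Best is slot 4, slot 2, and slot 8 with total expected clicks 21.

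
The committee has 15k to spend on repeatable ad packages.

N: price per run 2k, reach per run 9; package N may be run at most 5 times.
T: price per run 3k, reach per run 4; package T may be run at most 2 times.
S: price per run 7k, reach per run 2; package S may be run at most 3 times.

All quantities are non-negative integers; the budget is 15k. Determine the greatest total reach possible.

Take 5×N and 1×T: price 13 ≤ 15, reach 5·9 + 1·4 = 49.
N has the best ratio (9/2) and is taken to its limit of 5; remaining capacity is filled optimally with the others.

49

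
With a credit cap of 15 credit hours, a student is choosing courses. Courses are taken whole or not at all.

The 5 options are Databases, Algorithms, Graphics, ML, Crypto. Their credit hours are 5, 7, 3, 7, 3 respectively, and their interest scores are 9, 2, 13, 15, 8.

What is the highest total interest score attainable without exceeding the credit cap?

Take Databases, Graphics, and ML: credit hours 5 + 3 + 7 = 15 ≤ 15, interest score 9 + 13 + 15 = 37.
No other feasible combination does better.

37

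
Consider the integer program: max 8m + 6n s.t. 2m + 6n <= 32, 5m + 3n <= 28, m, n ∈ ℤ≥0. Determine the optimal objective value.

48

(m,n)=(3,4): 2·3+6·4=30≤32, 5·3+3·4=27≤28, objective 48.
(m,n)=(3,3): 2·3+6·3=24≤32, 5·3+3·3=24≤28, objective 42.
(m,n)=(2,4): 2·2+6·4=28≤32, 5·2+3·4=22≤28, objective 40.
Maximum is 48 at (m,n)=(3,4).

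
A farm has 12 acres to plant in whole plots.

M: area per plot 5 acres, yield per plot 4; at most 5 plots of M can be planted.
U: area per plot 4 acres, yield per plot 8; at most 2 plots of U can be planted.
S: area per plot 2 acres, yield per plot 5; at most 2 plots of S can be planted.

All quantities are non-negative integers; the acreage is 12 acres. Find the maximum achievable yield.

26

This is a bounded integer knapsack.
2×U and 2×S: area 12 ≤ 12, yield 2·8 + 2·5 = 26.
2×U and 1×S: area 10 ≤ 12, yield 2·8 + 1·5 = 21.
Best is 26.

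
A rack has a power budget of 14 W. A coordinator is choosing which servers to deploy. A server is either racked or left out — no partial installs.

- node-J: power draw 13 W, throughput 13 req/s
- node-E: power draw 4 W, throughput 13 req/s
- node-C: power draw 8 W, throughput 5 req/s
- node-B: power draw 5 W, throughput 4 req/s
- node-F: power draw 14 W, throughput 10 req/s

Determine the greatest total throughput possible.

18

Treat it as a binary knapsack problem.
node-E + node-B: power draw 4 + 5 = 9 ≤ 14, throughput 13 + 4 = 17.
node-E + node-C: power draw 4 + 8 = 12 ≤ 14, throughput 13 + 5 = 18.
Best is node-E and node-C with total throughput 18.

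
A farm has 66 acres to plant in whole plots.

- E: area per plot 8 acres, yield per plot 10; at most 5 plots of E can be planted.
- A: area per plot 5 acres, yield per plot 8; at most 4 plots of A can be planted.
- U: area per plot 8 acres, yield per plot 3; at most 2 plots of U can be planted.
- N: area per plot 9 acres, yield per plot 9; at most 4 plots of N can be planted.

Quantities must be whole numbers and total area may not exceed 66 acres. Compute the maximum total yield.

83

This is a bounded integer knapsack.
Take 5×E, 3×A, and 1×N: area 64 ≤ 66, yield 5·10 + 3·8 + 1·9 = 83.
No other integer combination yields more.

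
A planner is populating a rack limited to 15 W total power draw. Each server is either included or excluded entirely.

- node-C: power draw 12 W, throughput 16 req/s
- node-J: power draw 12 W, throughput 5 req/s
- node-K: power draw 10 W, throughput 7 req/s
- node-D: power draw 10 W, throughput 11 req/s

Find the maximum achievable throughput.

16

This is a 0-1 knapsack instance.
node-C: power draw 12 ≤ 15, throughput 16.
node-D: power draw 10 ≤ 15, throughput 11.
Best is node-C with total throughput 16.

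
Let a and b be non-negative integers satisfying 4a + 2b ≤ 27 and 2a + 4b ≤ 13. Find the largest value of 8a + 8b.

The continuous relaxation peaks at (6.5, 0) with value 52.00; rounding to a feasible lattice point costs some objective.
(a,b)=(6,0): 4·6+2·0=24≤27, 2·6+4·0=12≤13, objective 48.
(a,b)=(5,0): 4·5+2·0=20≤27, 2·5+4·0=10≤13, objective 40.
No feasible integer point exceeds 48.

48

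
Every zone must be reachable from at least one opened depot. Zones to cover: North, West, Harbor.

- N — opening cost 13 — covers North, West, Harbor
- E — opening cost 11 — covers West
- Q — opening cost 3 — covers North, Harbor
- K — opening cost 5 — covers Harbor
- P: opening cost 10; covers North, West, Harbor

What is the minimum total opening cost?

10

The greedy cost-per-new-zone heuristic would pick Q and P for 13, but a cheaper cover exists.
P alone covers North, West, Harbor — every zone.
Total opening cost: 10.
No cover costs less than 10.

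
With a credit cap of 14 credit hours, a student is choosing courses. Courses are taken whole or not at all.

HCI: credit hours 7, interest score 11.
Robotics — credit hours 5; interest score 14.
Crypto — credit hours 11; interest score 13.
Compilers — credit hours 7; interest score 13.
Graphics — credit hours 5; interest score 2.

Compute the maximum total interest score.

This is an integer program with binary decision variables.
Allowing fractional choices, the relaxed optimum would be about 30.1, but courses are indivisible.
HCI + Compilers: credit hours 7 + 7 = 14 ≤ 14, interest score 11 + 13 = 24.
Robotics + Compilers: credit hours 5 + 7 = 12 ≤ 14, interest score 14 + 13 = 27.
HCI + Robotics: credit hours 7 + 5 = 12 ≤ 14, interest score 11 + 14 = 25.
Best is Robotics and Compilers with total interest score 27.

27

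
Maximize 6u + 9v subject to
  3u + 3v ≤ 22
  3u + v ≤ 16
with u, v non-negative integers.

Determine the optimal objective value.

The continuous relaxation peaks at (0, 7.33) with value 66.00; rounding to a feasible lattice point costs some objective.
(u,v)=(0,7): 3·0+3·7=21≤22, 3·0+1·7=7≤16, objective 63.
(u,v)=(1,6): 3·1+3·6=21≤22, 3·1+1·6=9≤16, objective 60.
The best lattice point is (0,7), giving 63.

63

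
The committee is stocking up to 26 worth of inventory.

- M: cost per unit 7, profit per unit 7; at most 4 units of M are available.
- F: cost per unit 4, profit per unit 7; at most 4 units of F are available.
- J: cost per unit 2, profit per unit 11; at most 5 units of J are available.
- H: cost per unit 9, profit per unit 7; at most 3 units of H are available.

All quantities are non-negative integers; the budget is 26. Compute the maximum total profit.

3×F and 5×J: cost 22 ≤ 26, profit 3·7 + 5·11 = 76.
4×F and 5×J: cost 26 ≤ 26, profit 4·7 + 5·11 = 83.
Best is 83.

83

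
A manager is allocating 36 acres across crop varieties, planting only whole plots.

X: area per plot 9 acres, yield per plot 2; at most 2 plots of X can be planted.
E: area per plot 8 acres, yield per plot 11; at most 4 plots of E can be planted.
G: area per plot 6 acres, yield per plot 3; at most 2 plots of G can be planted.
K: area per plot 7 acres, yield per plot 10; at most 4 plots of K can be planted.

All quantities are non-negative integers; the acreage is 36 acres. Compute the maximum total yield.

51

This is a bounded integer knapsack.
Take 1×E and 4×K: area 36 ≤ 36, yield 1·11 + 4·10 = 51.
K has the best ratio (10/7) and is taken to its limit of 4; remaining capacity is filled optimally with the others.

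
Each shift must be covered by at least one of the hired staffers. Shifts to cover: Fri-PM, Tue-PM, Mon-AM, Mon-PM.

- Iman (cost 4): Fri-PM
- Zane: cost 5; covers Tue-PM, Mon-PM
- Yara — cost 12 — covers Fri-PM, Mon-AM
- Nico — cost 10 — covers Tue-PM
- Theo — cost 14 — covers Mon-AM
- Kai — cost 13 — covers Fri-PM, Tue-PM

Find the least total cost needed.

17

The greedy cost-per-new-shift heuristic would pick Zane, Iman, and Yara for 21, but a cheaper cover exists.
Choose Zane and Yara: together they cover Fri-PM, Tue-PM, Mon-AM, Mon-PM — every shift.
Total cost: 5 + 12 = 17.
No cover costs less than 17.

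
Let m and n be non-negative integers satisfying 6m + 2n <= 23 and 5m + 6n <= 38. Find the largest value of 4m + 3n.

The continuous relaxation peaks at (2.38, 4.35) with value 22.58; rounding to a feasible lattice point costs some objective.
(m,n)=(2,4) is feasible, giving 20.
(m,n)=(1,5) is feasible, giving 19.
(m,n)=(2,3) is feasible, giving 17.
No feasible integer point exceeds 20.

20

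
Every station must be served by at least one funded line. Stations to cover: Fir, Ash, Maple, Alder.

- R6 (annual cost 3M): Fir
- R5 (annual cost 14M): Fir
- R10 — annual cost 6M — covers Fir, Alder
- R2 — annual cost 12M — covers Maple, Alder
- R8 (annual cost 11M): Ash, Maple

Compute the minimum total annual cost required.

17

This is a weighted set-cover instance.
The greedy cost-per-new-station heuristic would pick R6, R8, and R10 for 20, but a cheaper cover exists.
Choose R10 and R8: together they cover Fir, Ash, Maple, Alder — every station.
Total annual cost: 6 + 11 = 17.
No cover costs less than 17.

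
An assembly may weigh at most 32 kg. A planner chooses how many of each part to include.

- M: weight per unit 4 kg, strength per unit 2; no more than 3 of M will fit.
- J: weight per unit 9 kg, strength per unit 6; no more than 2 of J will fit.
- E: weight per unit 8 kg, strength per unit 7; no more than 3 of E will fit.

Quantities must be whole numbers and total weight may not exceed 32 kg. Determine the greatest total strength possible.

E has the best ratio (7/8); taking only E gives at most 3×7 = 21 (stopped by the supply cap of 3).
Mixing does better — 2×M and 3×E: weight 32 ≤ 32, strength 2·2 + 3·7 = 25.

25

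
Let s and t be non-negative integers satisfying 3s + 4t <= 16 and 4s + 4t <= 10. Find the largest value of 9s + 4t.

The continuous relaxation peaks at (2.5, 0) with value 22.50; rounding to a feasible lattice point costs some objective.
(s,t)=(2,0) is feasible, giving 18.
(s,t)=(1,1) is feasible, giving 13.
(s,t)=(1,0) is feasible, giving 9.
The best lattice point is (2,0), giving 18.

18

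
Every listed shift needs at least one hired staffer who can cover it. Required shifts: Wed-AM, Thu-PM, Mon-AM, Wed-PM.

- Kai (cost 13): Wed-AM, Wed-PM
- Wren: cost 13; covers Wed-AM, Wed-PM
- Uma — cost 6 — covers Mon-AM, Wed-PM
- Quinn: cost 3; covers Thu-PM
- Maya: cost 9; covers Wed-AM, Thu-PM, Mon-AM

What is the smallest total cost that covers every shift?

Choose Uma and Maya: together they cover Wed-AM, Thu-PM, Mon-AM, Wed-PM — every shift.
Total cost: 6 + 9 = 15.

15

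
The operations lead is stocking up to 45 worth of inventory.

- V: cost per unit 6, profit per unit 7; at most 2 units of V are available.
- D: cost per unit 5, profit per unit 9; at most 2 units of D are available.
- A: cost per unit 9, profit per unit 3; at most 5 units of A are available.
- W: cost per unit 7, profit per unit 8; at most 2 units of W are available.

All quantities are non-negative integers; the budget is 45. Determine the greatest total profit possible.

51

This is a bounded integer knapsack.
Take 2×V, 2×D, 1×A, and 2×W: cost 45 ≤ 45, profit 2·7 + 2·9 + 1·3 + 2·8 = 51.
D has the best ratio (9/5) and is taken to its limit of 2; remaining capacity is filled optimally with the others.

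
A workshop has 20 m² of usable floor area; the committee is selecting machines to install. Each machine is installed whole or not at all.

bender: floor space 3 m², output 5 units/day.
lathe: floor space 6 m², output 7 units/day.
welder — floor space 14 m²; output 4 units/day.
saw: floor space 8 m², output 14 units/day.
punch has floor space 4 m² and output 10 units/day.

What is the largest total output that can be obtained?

lathe + saw + punch: floor space 6 + 8 + 4 = 18 ≤ 20, output 7 + 14 + 10 = 31.
bender + saw + punch: floor space 3 + 8 + 4 = 15 ≤ 20, output 5 + 14 + 10 = 29.
Best is lathe, saw, and punch with total output 31.

31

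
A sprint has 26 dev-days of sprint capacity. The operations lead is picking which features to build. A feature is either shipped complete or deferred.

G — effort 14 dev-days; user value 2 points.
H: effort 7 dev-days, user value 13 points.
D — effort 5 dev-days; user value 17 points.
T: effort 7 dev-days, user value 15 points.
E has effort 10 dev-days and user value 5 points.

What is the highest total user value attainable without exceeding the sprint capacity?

45

H + D + E: effort 7 + 5 + 10 = 22 ≤ 26, user value 13 + 17 + 5 = 35.
H + D + T: effort 7 + 5 + 7 = 19 ≤ 26, user value 13 + 17 + 15 = 45.
D + T + E: effort 5 + 7 + 10 = 22 ≤ 26, user value 17 + 15 + 5 = 37.
Best is H, D, and T with total user value 45.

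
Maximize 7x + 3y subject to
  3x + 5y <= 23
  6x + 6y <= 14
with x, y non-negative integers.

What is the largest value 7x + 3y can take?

14

Relaxing integrality, the LP optimum is 16.33 at (x,y) = (2.33, 0), which is not an integer point.
(x,y)=(2,0): 3·2+5·0=6≤23, 6·2+6·0=12≤14, objective 14.
(x,y)=(1,1): 3·1+5·1=8≤23, 6·1+6·1=12≤14, objective 10.
(x,y)=(1,0): 3·1+5·0=3≤23, 6·1+6·0=6≤14, objective 7.
No feasible integer point exceeds 14.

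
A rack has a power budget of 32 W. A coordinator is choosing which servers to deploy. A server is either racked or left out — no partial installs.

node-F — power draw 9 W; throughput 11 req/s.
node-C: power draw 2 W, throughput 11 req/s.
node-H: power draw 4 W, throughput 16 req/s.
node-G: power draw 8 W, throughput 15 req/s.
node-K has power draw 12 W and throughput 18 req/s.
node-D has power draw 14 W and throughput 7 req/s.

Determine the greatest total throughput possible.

60

Allowing fractional choices, the relaxed optimum would be about 67.3, but servers are indivisible.
node-F + node-C + node-H + node-K: power draw 9 + 2 + 4 + 12 = 27 ≤ 32, throughput 11 + 11 + 16 + 18 = 56.
node-C + node-H + node-G + node-K: power draw 2 + 4 + 8 + 12 = 26 ≤ 32, throughput 11 + 16 + 15 + 18 = 60.
node-F + node-C + node-G + node-K: power draw 9 + 2 + 8 + 12 = 31 ≤ 32, throughput 11 + 11 + 15 + 18 = 55.
Best is node-C, node-H, node-G, and node-K with total throughput 60.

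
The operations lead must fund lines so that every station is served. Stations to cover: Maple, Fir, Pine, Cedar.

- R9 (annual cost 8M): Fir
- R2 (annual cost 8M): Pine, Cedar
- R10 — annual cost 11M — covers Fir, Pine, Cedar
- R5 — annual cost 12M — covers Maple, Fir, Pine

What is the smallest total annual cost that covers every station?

20

The greedy cost-per-new-station heuristic would pick R10 and R5 for 23, but a cheaper cover exists.
Choose R2 and R5: together they cover Maple, Fir, Pine, Cedar — every station.
Total annual cost: 8 + 12 = 20.
No cover costs less than 20.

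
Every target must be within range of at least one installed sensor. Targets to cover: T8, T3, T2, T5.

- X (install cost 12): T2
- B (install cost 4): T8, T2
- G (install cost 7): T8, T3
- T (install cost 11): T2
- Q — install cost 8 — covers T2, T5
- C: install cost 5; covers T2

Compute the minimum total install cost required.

The greedy cost-per-new-target heuristic would pick B, G, and Q for 19, but a cheaper cover exists.
Choose G and Q: together they cover T8, T3, T2, T5 — every target.
Total install cost: 7 + 8 = 15.
No cover costs less than 15.

15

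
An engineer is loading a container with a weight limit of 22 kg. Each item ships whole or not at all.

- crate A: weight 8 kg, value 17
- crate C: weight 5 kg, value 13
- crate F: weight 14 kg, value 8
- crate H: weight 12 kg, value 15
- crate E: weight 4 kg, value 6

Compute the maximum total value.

36

Treat it as a binary knapsack problem.
Take crate A, crate C, and crate E: weight 8 + 5 + 4 = 17 ≤ 22, value 17 + 13 + 6 = 36.
No other feasible combination does better.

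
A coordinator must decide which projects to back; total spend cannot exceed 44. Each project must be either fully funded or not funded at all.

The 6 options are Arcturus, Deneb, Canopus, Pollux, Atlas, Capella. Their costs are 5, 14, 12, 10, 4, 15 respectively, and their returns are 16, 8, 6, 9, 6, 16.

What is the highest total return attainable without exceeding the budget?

49

Allowing fractional choices, the relaxed optimum would be about 52.7, but projects are indivisible.
Arcturus + Pollux + Atlas + Capella: cost 5 + 10 + 4 + 15 = 34 ≤ 44, return 16 + 9 + 6 + 16 = 47.
Arcturus + Deneb + Pollux + Capella: cost 5 + 14 + 10 + 15 = 44 ≤ 44, return 16 + 8 + 9 + 16 = 49.
Arcturus + Canopus + Pollux + Capella: cost 5 + 12 + 10 + 15 = 42 ≤ 44, return 16 + 6 + 9 + 16 = 47.
Best is Arcturus, Deneb, Pollux, and Capella with total return 49.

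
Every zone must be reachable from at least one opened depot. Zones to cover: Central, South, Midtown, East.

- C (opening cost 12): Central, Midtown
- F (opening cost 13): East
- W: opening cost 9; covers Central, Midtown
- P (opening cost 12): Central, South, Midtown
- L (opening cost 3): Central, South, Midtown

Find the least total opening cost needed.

Choose F and L: together they cover Central, South, Midtown, East — every zone.
Total opening cost: 13 + 3 = 16.
No cover costs less than 16.

16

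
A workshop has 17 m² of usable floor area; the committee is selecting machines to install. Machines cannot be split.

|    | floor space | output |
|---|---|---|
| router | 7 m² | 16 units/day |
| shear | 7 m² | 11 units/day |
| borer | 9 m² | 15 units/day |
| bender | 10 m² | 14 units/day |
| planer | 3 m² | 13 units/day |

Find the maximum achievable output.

40

This is a 0-1 knapsack instance.
Take router, shear, and planer: floor space 7 + 7 + 3 = 17 ≤ 17, output 16 + 11 + 13 = 40.
No other feasible combination does better.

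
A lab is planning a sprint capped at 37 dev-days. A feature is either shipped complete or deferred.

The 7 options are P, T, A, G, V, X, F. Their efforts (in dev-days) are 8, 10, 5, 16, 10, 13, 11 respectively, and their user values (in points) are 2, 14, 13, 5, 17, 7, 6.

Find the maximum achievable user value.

50

Allowing fractional choices, the relaxed optimum would be about 50.5, but features are indivisible.
P + T + A + V: effort 8 + 10 + 5 + 10 = 33 ≤ 37, user value 2 + 14 + 13 + 17 = 46.
T + A + V + F: effort 10 + 5 + 10 + 11 = 36 ≤ 37, user value 14 + 13 + 17 + 6 = 50.
Best is T, A, V, and F with total user value 50.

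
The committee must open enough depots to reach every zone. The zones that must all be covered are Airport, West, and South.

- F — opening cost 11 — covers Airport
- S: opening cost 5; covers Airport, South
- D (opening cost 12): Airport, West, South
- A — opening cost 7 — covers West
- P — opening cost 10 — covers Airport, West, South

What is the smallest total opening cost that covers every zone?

10

This is an integer covering problem.
The greedy cost-per-new-zone heuristic would pick S and A for 12, but a cheaper cover exists.
P alone covers Airport, West, South — every zone.
Total opening cost: 10.
No cover costs less than 10.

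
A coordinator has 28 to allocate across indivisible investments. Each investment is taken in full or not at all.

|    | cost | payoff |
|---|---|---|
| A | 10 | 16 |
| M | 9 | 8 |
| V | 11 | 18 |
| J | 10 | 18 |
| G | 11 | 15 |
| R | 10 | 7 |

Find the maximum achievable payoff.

36

A + V: cost 10 + 11 = 21 ≤ 28, payoff 16 + 18 = 34.
A + J: cost 10 + 10 = 20 ≤ 28, payoff 16 + 18 = 34.
V + J: cost 11 + 10 = 21 ≤ 28, payoff 18 + 18 = 36.
Best is V and J with total payoff 36.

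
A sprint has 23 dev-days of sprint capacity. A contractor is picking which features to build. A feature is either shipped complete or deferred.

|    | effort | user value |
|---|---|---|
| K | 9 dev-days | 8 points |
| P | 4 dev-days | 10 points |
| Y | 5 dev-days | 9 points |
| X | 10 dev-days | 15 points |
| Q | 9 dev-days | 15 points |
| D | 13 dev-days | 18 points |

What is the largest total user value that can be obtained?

P + X + Q: effort 4 + 10 + 9 = 23 ≤ 23, user value 10 + 15 + 15 = 40.
P + Y + D: effort 4 + 5 + 13 = 22 ≤ 23, user value 10 + 9 + 18 = 37.
P + Y + Q: effort 4 + 5 + 9 = 18 ≤ 23, user value 10 + 9 + 15 = 34.
Best is P, X, and Q with total user value 40.

40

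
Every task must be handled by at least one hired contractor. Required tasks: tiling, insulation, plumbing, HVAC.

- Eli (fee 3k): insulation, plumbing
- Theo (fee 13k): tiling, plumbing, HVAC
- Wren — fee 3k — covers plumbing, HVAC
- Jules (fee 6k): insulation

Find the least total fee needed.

16

Choose Eli and Theo: together they cover tiling, insulation, plumbing, HVAC — every task.
Total fee: 3 + 13 = 16.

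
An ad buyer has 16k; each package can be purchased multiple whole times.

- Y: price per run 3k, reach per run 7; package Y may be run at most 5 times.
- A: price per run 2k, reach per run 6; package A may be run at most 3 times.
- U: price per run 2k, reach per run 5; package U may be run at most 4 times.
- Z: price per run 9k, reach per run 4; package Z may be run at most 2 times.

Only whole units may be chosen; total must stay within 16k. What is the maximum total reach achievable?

42

A has the best ratio (6/2); taking only A gives at most 3×6 = 18 (stopped by the supply cap of 3).
Mixing does better — 2×Y, 3×A, and 2×U: price 16 ≤ 16, reach 2·7 + 3·6 + 2·5 = 42.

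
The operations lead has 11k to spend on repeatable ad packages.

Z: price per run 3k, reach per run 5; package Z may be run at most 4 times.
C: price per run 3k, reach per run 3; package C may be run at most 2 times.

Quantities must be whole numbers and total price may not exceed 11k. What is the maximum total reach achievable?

15

3×Z: price 9 ≤ 11, reach 3·5 = 15.
2×Z and 1×C: price 9 ≤ 11, reach 2·5 + 1·3 = 13.
Best is 15.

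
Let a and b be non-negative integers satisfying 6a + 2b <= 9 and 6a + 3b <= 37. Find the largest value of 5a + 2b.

The continuous relaxation peaks at (0, 4.5) with value 9.00; rounding to a feasible lattice point costs some objective.
(a,b)=(0,4): 6·0+2·4=8≤9, 6·0+3·4=12≤37, objective 8.
(a,b)=(0,3): 6·0+2·3=6≤9, 6·0+3·3=9≤37, objective 6.
Maximum is 8 at (a,b)=(0,4).

8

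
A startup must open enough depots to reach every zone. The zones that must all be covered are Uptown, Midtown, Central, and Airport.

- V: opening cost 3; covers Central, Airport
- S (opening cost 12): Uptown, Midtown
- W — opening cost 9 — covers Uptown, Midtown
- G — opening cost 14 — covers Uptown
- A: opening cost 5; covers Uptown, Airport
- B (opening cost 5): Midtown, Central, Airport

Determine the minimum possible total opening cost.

10

The greedy cost-per-new-zone heuristic would pick V and W for 12, but a cheaper cover exists.
Choose A and B: together they cover Uptown, Midtown, Central, Airport — every zone.
Total opening cost: 5 + 5 = 10.
No cover costs less than 10.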